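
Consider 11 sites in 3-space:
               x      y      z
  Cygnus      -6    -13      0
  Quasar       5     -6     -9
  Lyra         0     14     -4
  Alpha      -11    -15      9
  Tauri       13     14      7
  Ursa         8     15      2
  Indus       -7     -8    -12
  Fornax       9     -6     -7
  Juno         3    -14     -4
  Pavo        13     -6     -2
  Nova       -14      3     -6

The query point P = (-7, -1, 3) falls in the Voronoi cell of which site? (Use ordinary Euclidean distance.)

Nova

Compare squared distances (the ordering matches that of the actual distances):
d²(P, Cygnus) = (-7−(-6))² + (-1−(-13))² + (3−0)² = 1 + 144 + 9 = 154
d²(P, Quasar) = (-7−5)² + (-1−(-6))² + (3−(-9))² = 144 + 25 + 144 = 313
d²(P, Lyra) = (-7−0)² + (-1−14)² + (3−(-4))² = 49 + 225 + 49 = 323
d²(P, Alpha) = (-7−(-11))² + (-1−(-15))² + (3−9)² = 16 + 196 + 36 = 248
d²(P, Tauri) = (-7−13)² + (-1−14)² + (3−7)² = 400 + 225 + 16 = 641
d²(P, Ursa) = (-7−8)² + (-1−15)² + (3−2)² = 225 + 256 + 1 = 482
d²(P, Indus) = (-7−(-7))² + (-1−(-8))² + (3−(-12))² = 0 + 49 + 225 = 274
d²(P, Fornax) = (-7−9)² + (-1−(-6))² + (3−(-7))² = 256 + 25 + 100 = 381
d²(P, Juno) = (-7−3)² + (-1−(-14))² + (3−(-4))² = 100 + 169 + 49 = 318
d²(P, Pavo) = (-7−13)² + (-1−(-6))² + (3−(-2))² = 400 + 25 + 25 = 450
d²(P, Nova) = (-7−(-14))² + (-1−3)² + (3−(-6))² = 49 + 16 + 81 = 146
The smallest is to Nova, so P lies in the Voronoi region of Nova.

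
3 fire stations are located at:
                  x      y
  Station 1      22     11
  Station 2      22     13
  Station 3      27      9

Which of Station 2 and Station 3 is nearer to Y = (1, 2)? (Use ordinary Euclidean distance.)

Station 2

Compare squared distances:
d²(Y, Station 2) = (1−22)² + (2−13)² = 441 + 121 = 562
d²(Y, Station 3) = (1−27)² + (2−9)² = 676 + 49 = 725
562 < 725, so Station 2 is closer.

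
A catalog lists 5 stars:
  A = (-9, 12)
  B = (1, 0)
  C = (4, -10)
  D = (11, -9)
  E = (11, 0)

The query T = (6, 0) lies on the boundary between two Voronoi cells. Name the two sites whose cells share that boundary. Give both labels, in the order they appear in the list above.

Squared distances from T to each site:
|TA|² = (6−(-9))² + (0−12)² = 225 + 144 = 369
|TB|² = (6−1)² + (0−0)² = 25 + 0 = 25
|TC|² = (6−4)² + (0−(-10))² = 4 + 100 = 104
|TD|² = (6−11)² + (0−(-9))² = 25 + 81 = 106
|TE|² = (6−11)² + (0−0)² = 25 + 0 = 25
T is equidistant from B and E (both at squared distance 25), and every other site is strictly farther — so T lies on the B–E Voronoi edge.

B and E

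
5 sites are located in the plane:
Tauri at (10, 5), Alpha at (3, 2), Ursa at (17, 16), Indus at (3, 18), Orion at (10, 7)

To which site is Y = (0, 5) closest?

Squared Euclidean distances:
d²(Y, Tauri) = (0−10)² + (5−5)² = 100 + 0 = 100
d²(Y, Alpha) = (0−3)² + (5−2)² = 9 + 9 = 18
d²(Y, Ursa) = (0−17)² + (5−16)² = 289 + 121 = 410
d²(Y, Indus) = (0−3)² + (5−18)² = 9 + 169 = 178
d²(Y, Orion) = (0−10)² + (5−7)² = 100 + 4 = 104
Minimum is at Alpha.

Alpha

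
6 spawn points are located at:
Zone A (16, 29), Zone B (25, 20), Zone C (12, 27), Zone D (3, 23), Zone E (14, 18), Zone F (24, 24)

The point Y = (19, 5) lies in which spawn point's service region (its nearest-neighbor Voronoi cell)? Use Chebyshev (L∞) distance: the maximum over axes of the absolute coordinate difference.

Zone E

d(Y, Zone A) = max(3, 24) = 24
d(Y, Zone B) = max(6, 15) = 15
d(Y, Zone C) = max(7, 22) = 22
d(Y, Zone D) = max(16, 18) = 18
d(Y, Zone E) = max(5, 13) = 13
d(Y, Zone F) = max(5, 19) = 19
Zone E is nearest.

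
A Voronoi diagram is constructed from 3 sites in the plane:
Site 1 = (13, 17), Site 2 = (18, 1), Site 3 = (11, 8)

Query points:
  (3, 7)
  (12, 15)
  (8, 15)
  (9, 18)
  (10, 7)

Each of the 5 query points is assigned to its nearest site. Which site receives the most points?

Site 1

(3, 7) — d² to each: Site 1:200, Site 2:261, Site 3:65 → nearest is Site 3
(12, 15) — d² to each: Site 1:5, Site 2:232, Site 3:50 → nearest is Site 1
(8, 15) — d² to each: Site 1:29, Site 2:296, Site 3:58 → nearest is Site 1
(9, 18) — d² to each: Site 1:17, Site 2:370, Site 3:104 → nearest is Site 1
(10, 7) — d² to each: Site 1:109, Site 2:100, Site 3:2 → nearest is Site 3
Tally — Site 1:3, Site 3:2. Site 1 captures the most (3).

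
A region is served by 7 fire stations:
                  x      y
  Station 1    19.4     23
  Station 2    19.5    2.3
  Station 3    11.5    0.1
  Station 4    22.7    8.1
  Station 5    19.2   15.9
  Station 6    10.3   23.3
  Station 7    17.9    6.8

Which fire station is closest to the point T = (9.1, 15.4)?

Station 6

Since √ is increasing, it suffices to compare squared distances:
d²(T, Station 1) = (9.1−19.4)² + (15.4−23)² = 106.09 + 57.76 = 163.85
d²(T, Station 2) = (9.1−19.5)² + (15.4−2.3)² = 108.16 + 171.61 = 279.77
d²(T, Station 3) = (9.1−11.5)² + (15.4−0.1)² = 5.76 + 234.09 = 239.85
d²(T, Station 4) = (9.1−22.7)² + (15.4−8.1)² = 184.96 + 53.29 = 238.25
d²(T, Station 5) = (9.1−19.2)² + (15.4−15.9)² = 102.01 + 0.25 = 102.26
d²(T, Station 6) = (9.1−10.3)² + (15.4−23.3)² = 1.44 + 62.41 = 63.85
d²(T, Station 7) = (9.1−17.9)² + (15.4−6.8)² = 77.44 + 73.96 = 151.4
Minimum is at Station 6.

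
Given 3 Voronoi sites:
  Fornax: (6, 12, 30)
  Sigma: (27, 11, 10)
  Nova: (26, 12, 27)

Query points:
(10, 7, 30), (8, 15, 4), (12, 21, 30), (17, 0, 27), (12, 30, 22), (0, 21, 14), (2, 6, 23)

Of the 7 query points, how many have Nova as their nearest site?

1

(10, 7, 30) — d² to each: Fornax:41, Sigma:705, Nova:290 → nearest is Fornax
(8, 15, 4) — d² to each: Fornax:689, Sigma:413, Nova:862 → nearest is Sigma
(12, 21, 30) — d² to each: Fornax:117, Sigma:725, Nova:286 → nearest is Fornax
(17, 0, 27) — d² to each: Fornax:274, Sigma:510, Nova:225 → nearest is Nova
(12, 30, 22) — d² to each: Fornax:424, Sigma:730, Nova:545 → nearest is Fornax
(0, 21, 14) — d² to each: Fornax:373, Sigma:845, Nova:926 → nearest is Fornax
(2, 6, 23) — d² to each: Fornax:101, Sigma:819, Nova:628 → nearest is Fornax
1 of the 7 points has Nova as nearest.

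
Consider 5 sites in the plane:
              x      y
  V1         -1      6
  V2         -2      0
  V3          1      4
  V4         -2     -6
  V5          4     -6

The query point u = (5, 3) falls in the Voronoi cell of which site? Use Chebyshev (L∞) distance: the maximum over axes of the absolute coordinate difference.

d(u,V1) = max(6, 3) = 6
d(u,V2) = max(7, 3) = 7
d(u,V3) = max(4, 1) = 4
d(u,V4) = max(7, 9) = 9
d(u,V5) = max(1, 9) = 9
V3 is nearest.

V3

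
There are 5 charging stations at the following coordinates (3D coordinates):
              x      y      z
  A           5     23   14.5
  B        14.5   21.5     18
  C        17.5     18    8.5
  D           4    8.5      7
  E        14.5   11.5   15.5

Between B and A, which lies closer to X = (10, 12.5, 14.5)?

Compare squared distances:
|XB|² = (10−14.5)² + (12.5−21.5)² + (14.5−18)² = 20.25 + 81 + 12.25 = 113.5
|XA|² = (10−5)² + (12.5−23)² + (14.5−14.5)² = 25 + 110.25 + 0 = 135.25
113.5 < 135.25, so B is closer.

B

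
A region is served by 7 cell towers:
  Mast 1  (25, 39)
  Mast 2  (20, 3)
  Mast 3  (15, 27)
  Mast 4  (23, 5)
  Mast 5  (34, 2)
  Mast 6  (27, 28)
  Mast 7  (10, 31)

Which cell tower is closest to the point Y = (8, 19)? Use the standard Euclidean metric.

Squared Euclidean distances:
d²(Y, Mast 1) = (8−25)² + (19−39)² = 289 + 400 = 689
d²(Y, Mast 2) = (8−20)² + (19−3)² = 144 + 256 = 400
d²(Y, Mast 3) = (8−15)² + (19−27)² = 49 + 64 = 113
d²(Y, Mast 4) = (8−23)² + (19−5)² = 225 + 196 = 421
d²(Y, Mast 5) = (8−34)² + (19−2)² = 676 + 289 = 965
d²(Y, Mast 6) = (8−27)² + (19−28)² = 361 + 81 = 442
d²(Y, Mast 7) = (8−10)² + (19−31)² = 4 + 144 = 148
Minimum is at Mast 3.

Mast 3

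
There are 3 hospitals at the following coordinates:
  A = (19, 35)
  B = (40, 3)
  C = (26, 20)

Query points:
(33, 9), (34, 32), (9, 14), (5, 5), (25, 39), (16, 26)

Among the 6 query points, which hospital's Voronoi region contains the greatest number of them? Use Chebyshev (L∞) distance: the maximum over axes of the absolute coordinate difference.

C

(33, 9) — d to each: A:26, B:7, C:11 → nearest is B
(34, 32) — d to each: A:15, B:29, C:12 → nearest is C
(9, 14) — d to each: A:21, B:31, C:17 → nearest is C
(5, 5) — d to each: A:30, B:35, C:21 → nearest is C
(25, 39) — d to each: A:6, B:36, C:19 → nearest is A
(16, 26) — d to each: A:9, B:24, C:10 → nearest is A
Tally — A:2, B:1, C:3. C captures the most (3).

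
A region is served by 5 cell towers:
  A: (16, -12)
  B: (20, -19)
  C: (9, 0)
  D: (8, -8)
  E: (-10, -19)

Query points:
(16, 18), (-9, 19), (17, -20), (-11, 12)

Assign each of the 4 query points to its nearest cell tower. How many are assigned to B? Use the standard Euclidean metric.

1

(16, 18) — d² to each: A:900, B:1385, C:373, D:740, E:2045 → nearest is C
(-9, 19) — d² to each: A:1586, B:2285, C:685, D:1018, E:1445 → nearest is C
(17, -20) — d² to each: A:65, B:10, C:464, D:225, E:730 → nearest is B
(-11, 12) — d² to each: A:1305, B:1922, C:544, D:761, E:962 → nearest is C
1 of the 4 points has B as nearest.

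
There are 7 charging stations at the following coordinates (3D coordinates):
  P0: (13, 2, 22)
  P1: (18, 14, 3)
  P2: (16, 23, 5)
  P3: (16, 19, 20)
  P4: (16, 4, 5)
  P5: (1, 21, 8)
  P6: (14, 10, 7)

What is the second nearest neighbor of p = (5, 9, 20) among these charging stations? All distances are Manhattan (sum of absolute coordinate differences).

P3

d(p,P0) = |5−13| + |9−2| + |20−22| = 8 + 7 + 2 = 17
d(p,P1) = |5−18| + |9−14| + |20−3| = 13 + 5 + 17 = 35
d(p,P2) = |5−16| + |9−23| + |20−5| = 11 + 14 + 15 = 40
d(p,P3) = |5−16| + |9−19| + |20−20| = 11 + 10 + 0 = 21
d(p,P4) = |5−16| + |9−4| + |20−5| = 11 + 5 + 15 = 31
d(p,P5) = |5−1| + |9−21| + |20−8| = 4 + 12 + 12 = 28
d(p,P6) = |5−14| + |9−10| + |20−7| = 9 + 1 + 13 = 23
Sorted ascending: P0, P3, P6, … — the second-nearest is P3.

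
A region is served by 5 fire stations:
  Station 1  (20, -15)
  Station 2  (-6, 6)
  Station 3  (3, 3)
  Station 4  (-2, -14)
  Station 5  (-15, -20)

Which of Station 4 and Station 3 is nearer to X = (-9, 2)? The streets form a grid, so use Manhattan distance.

Station 3

d(X, Station 4) = |-9−(-2)| + |2−(-14)| = 7 + 16 = 23
d(X, Station 3) = |-9−3| + |2−3| = 12 + 1 = 13
23 > 13, so Station 3 is closer.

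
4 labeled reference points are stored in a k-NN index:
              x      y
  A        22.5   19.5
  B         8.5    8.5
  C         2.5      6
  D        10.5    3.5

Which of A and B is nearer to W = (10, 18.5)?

Compare squared distances:
|WA|² = (10−22.5)² + (18.5−19.5)² = 156.25 + 1 = 157.25
|WB|² = (10−8.5)² + (18.5−8.5)² = 2.25 + 100 = 102.25
157.25 > 102.25, so B is closer.

B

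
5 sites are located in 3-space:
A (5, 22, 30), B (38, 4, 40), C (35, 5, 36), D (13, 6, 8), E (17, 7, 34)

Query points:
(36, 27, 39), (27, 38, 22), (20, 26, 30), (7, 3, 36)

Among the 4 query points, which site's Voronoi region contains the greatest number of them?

A

(36, 27, 39) — d² to each: A:1067, B:534, C:494, D:1931, E:786 → nearest is C
(27, 38, 22) — d² to each: A:804, B:1601, C:1349, D:1416, E:1205 → nearest is A
(20, 26, 30) — d² to each: A:241, B:908, C:702, D:933, E:386 → nearest is A
(7, 3, 36) — d² to each: A:401, B:978, C:788, D:829, E:120 → nearest is E
Tally — A:2, C:1, E:1. A captures the most (2).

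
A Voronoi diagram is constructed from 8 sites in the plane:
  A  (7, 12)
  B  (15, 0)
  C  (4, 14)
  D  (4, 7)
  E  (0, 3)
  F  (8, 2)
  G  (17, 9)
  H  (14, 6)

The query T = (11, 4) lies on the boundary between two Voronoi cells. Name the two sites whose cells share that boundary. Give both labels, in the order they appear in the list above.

F and H

Squared distances from T to each site:
|TA|² = (11−7)² + (4−12)² = 16 + 64 = 80
|TB|² = (11−15)² + (4−0)² = 16 + 16 = 32
|TC|² = (11−4)² + (4−14)² = 49 + 100 = 149
|TD|² = (11−4)² + (4−7)² = 49 + 9 = 58
|TE|² = (11−0)² + (4−3)² = 121 + 1 = 122
|TF|² = (11−8)² + (4−2)² = 9 + 4 = 13
|TG|² = (11−17)² + (4−9)² = 36 + 25 = 61
|TH|² = (11−14)² + (4−6)² = 9 + 4 = 13
T is equidistant from F and H (both at squared distance 13), and every other site is strictly farther — so T lies on the F–H Voronoi edge.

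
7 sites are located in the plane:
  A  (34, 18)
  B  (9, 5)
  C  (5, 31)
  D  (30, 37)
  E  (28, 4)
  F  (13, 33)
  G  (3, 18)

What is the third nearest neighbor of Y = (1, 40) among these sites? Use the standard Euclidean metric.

G

Squared Euclidean distances:
|YA|² = (1−34)² + (40−18)² = 1089 + 484 = 1573
|YB|² = (1−9)² + (40−5)² = 64 + 1225 = 1289
|YC|² = (1−5)² + (40−31)² = 16 + 81 = 97
|YD|² = (1−30)² + (40−37)² = 841 + 9 = 850
|YE|² = (1−28)² + (40−4)² = 729 + 1296 = 2025
|YF|² = (1−13)² + (40−33)² = 144 + 49 = 193
|YG|² = (1−3)² + (40−18)² = 4 + 484 = 488
Sorted ascending: C, F, G, D, … — the third-nearest is G.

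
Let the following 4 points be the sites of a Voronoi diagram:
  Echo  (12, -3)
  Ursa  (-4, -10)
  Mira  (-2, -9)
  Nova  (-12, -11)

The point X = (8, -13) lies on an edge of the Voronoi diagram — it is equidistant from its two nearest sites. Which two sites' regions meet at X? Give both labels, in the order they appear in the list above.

Echo and Mira

Squared distances from X to each site:
d²(X, Echo) = (8−12)² + (-13−(-3))² = 16 + 100 = 116
d²(X, Ursa) = (8−(-4))² + (-13−(-10))² = 144 + 9 = 153
d²(X, Mira) = (8−(-2))² + (-13−(-9))² = 100 + 16 = 116
d²(X, Nova) = (8−(-12))² + (-13−(-11))² = 400 + 4 = 404
X is equidistant from Echo and Mira (both at squared distance 116), and every other site is strictly farther — so X lies on the Echo–Mira Voronoi edge.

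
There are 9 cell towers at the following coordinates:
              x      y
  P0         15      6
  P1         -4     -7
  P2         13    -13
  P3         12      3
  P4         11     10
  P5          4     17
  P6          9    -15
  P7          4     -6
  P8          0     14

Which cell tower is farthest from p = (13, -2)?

Since √ is increasing, it suffices to compare squared distances:
|pP0|² = (13−15)² + (-2−6)² = 4 + 64 = 68
|pP1|² = (13−(-4))² + (-2−(-7))² = 289 + 25 = 314
|pP2|² = (13−13)² + (-2−(-13))² = 0 + 121 = 121
|pP3|² = (13−12)² + (-2−3)² = 1 + 25 = 26
|pP4|² = (13−11)² + (-2−10)² = 4 + 144 = 148
|pP5|² = (13−4)² + (-2−17)² = 81 + 361 = 442
|pP6|² = (13−9)² + (-2−(-15))² = 16 + 169 = 185
|pP7|² = (13−4)² + (-2−(-6))² = 81 + 16 = 97
|pP8|² = (13−0)² + (-2−14)² = 169 + 256 = 425
The largest is to P5.

P5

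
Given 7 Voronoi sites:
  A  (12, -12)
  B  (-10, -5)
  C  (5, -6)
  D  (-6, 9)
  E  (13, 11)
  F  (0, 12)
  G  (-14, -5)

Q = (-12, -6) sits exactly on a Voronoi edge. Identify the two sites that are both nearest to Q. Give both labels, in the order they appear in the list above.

Squared distances from Q to each site:
|QA|² = (-12−12)² + (-6−(-12))² = 576 + 36 = 612
|QB|² = (-12−(-10))² + (-6−(-5))² = 4 + 1 = 5
|QC|² = (-12−5)² + (-6−(-6))² = 289 + 0 = 289
|QD|² = (-12−(-6))² + (-6−9)² = 36 + 225 = 261
|QE|² = (-12−13)² + (-6−11)² = 625 + 289 = 914
|QF|² = (-12−0)² + (-6−12)² = 144 + 324 = 468
|QG|² = (-12−(-14))² + (-6−(-5))² = 4 + 1 = 5
Q is equidistant from B and G (both at squared distance 5), and every other site is strictly farther — so Q lies on the B–G Voronoi edge.

B and G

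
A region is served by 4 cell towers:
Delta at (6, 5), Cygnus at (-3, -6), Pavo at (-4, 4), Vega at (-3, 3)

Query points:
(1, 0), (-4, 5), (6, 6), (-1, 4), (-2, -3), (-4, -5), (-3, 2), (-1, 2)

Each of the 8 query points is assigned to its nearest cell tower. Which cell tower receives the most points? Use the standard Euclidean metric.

(1, 0) — d² to each: Delta:50, Cygnus:52, Pavo:41, Vega:25 → nearest is Vega
(-4, 5) — d² to each: Delta:100, Cygnus:122, Pavo:1, Vega:5 → nearest is Pavo
(6, 6) — d² to each: Delta:1, Cygnus:225, Pavo:104, Vega:90 → nearest is Delta
(-1, 4) — d² to each: Delta:50, Cygnus:104, Pavo:9, Vega:5 → nearest is Vega
(-2, -3) — d² to each: Delta:128, Cygnus:10, Pavo:53, Vega:37 → nearest is Cygnus
(-4, -5) — d² to each: Delta:200, Cygnus:2, Pavo:81, Vega:65 → nearest is Cygnus
(-3, 2) — d² to each: Delta:90, Cygnus:64, Pavo:5, Vega:1 → nearest is Vega
(-1, 2) — d² to each: Delta:58, Cygnus:68, Pavo:13, Vega:5 → nearest is Vega
Tally — Delta:1, Cygnus:2, Pavo:1, Vega:4. Vega captures the most (4).

Vega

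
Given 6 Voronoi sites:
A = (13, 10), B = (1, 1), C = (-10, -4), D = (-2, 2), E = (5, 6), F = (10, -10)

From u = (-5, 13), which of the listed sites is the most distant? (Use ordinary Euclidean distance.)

Squared Euclidean distances:
|uA|² = (-5−13)² + (13−10)² = 324 + 9 = 333
|uB|² = (-5−1)² + (13−1)² = 36 + 144 = 180
|uC|² = (-5−(-10))² + (13−(-4))² = 25 + 289 = 314
|uD|² = (-5−(-2))² + (13−2)² = 9 + 121 = 130
|uE|² = (-5−5)² + (13−6)² = 100 + 49 = 149
|uF|² = (-5−10)² + (13−(-10))² = 225 + 529 = 754
The largest is to F.

F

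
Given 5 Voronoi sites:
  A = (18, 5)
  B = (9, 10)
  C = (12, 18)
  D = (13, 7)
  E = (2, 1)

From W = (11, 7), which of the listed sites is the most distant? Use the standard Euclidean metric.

C

Since √ is increasing, it suffices to compare squared distances:
|WA|² = (11−18)² + (7−5)² = 49 + 4 = 53
|WB|² = (11−9)² + (7−10)² = 4 + 9 = 13
|WC|² = (11−12)² + (7−18)² = 1 + 121 = 122
|WD|² = (11−13)² + (7−7)² = 4 + 0 = 4
|WE|² = (11−2)² + (7−1)² = 81 + 36 = 117
The largest is to C.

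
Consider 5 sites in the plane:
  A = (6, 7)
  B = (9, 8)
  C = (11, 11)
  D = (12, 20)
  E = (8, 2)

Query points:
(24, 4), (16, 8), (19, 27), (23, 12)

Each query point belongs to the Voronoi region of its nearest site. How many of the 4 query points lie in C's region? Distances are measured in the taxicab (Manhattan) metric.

(24, 4) — d to each: A:21, B:19, C:20, D:28, E:18 → nearest is E
(16, 8) — d to each: A:11, B:7, C:8, D:16, E:14 → nearest is B
(19, 27) — d to each: A:33, B:29, C:24, D:14, E:36 → nearest is D
(23, 12) — d to each: A:22, B:18, C:13, D:19, E:25 → nearest is C
1 of the 4 points has C as nearest.

1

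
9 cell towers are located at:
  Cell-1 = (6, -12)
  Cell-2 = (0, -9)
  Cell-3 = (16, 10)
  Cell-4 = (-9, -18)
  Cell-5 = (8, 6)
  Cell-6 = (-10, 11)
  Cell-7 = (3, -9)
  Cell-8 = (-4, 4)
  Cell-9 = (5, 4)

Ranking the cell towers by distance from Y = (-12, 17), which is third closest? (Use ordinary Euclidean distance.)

Compare squared distances (the ordering matches that of the actual distances):
d²(Y, Cell-1) = (-12−6)² + (17−(-12))² = 324 + 841 = 1165
d²(Y, Cell-2) = (-12−0)² + (17−(-9))² = 144 + 676 = 820
d²(Y, Cell-3) = (-12−16)² + (17−10)² = 784 + 49 = 833
d²(Y, Cell-4) = (-12−(-9))² + (17−(-18))² = 9 + 1225 = 1234
d²(Y, Cell-5) = (-12−8)² + (17−6)² = 400 + 121 = 521
d²(Y, Cell-6) = (-12−(-10))² + (17−11)² = 4 + 36 = 40
d²(Y, Cell-7) = (-12−3)² + (17−(-9))² = 225 + 676 = 901
d²(Y, Cell-8) = (-12−(-4))² + (17−4)² = 64 + 169 = 233
d²(Y, Cell-9) = (-12−5)² + (17−4)² = 289 + 169 = 458
Sorted ascending: Cell-6, Cell-8, Cell-9, Cell-5, … — the third-nearest is Cell-9.

Cell-9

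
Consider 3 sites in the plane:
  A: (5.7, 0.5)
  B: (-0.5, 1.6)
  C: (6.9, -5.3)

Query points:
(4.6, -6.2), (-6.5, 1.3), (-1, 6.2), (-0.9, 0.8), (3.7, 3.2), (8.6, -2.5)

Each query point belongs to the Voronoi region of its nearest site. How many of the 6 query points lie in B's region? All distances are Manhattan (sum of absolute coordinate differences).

3

(4.6, -6.2) — d to each: A:7.8, B:12.9, C:3.2 → nearest is C
(-6.5, 1.3) — d to each: A:13, B:6.3, C:20 → nearest is B
(-1, 6.2) — d to each: A:12.4, B:5.1, C:19.4 → nearest is B
(-0.9, 0.8) — d to each: A:6.9, B:1.2, C:13.9 → nearest is B
(3.7, 3.2) — d to each: A:4.7, B:5.8, C:11.7 → nearest is A
(8.6, -2.5) — d to each: A:5.9, B:13.2, C:4.5 → nearest is C
3 of the 6 points have B as nearest.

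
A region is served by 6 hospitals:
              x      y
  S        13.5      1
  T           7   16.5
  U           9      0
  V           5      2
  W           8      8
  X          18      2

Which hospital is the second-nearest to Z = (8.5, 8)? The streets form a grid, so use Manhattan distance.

d(Z,S) = |8.5−13.5| + |8−1| = 5 + 7 = 12
d(Z,T) = |8.5−7| + |8−16.5| = 1.5 + 8.5 = 10
d(Z,U) = |8.5−9| + |8−0| = 0.5 + 8 = 8.5
d(Z,V) = |8.5−5| + |8−2| = 3.5 + 6 = 9.5
d(Z,W) = |8.5−8| + |8−8| = 0.5 + 0 = 0.5
d(Z,X) = |8.5−18| + |8−2| = 9.5 + 6 = 15.5
Sorted ascending: W, U, V, … — the second-nearest is U.

U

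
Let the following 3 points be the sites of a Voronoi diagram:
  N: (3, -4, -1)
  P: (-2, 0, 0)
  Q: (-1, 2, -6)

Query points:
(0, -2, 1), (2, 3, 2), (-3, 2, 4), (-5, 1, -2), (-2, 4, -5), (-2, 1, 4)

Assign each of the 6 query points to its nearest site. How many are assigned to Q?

1

(0, -2, 1) — d² to each: N:17, P:9, Q:66 → nearest is P
(2, 3, 2) — d² to each: N:59, P:29, Q:74 → nearest is P
(-3, 2, 4) — d² to each: N:97, P:21, Q:104 → nearest is P
(-5, 1, -2) — d² to each: N:90, P:14, Q:33 → nearest is P
(-2, 4, -5) — d² to each: N:105, P:41, Q:6 → nearest is Q
(-2, 1, 4) — d² to each: N:75, P:17, Q:102 → nearest is P
1 of the 6 points has Q as nearest.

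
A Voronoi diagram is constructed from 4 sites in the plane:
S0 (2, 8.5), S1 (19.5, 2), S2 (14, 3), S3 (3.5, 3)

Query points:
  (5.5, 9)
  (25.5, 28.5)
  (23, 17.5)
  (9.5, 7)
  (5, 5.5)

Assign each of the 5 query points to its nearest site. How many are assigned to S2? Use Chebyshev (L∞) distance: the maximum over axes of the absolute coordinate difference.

(5.5, 9) — d to each: S0:3.5, S1:14, S2:8.5, S3:6 → nearest is S0
(25.5, 28.5) — d to each: S0:23.5, S1:26.5, S2:25.5, S3:25.5 → nearest is S0
(23, 17.5) — d to each: S0:21, S1:15.5, S2:14.5, S3:19.5 → nearest is S2
(9.5, 7) — d to each: S0:7.5, S1:10, S2:4.5, S3:6 → nearest is S2
(5, 5.5) — d to each: S0:3, S1:14.5, S2:9, S3:2.5 → nearest is S3
2 of the 5 points have S2 as nearest.

2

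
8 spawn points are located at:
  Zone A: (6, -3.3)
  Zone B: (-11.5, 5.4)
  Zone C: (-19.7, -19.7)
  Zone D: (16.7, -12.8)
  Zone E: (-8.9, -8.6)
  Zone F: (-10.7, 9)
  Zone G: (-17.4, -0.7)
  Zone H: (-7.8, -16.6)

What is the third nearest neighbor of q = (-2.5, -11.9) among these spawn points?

Compare squared distances (the ordering matches that of the actual distances):
d²(q, Zone A) = (-2.5−6)² + (-11.9−(-3.3))² = 72.25 + 73.96 = 146.21
d²(q, Zone B) = (-2.5−(-11.5))² + (-11.9−5.4)² = 81 + 299.29 = 380.29
d²(q, Zone C) = (-2.5−(-19.7))² + (-11.9−(-19.7))² = 295.84 + 60.84 = 356.68
d²(q, Zone D) = (-2.5−16.7)² + (-11.9−(-12.8))² = 368.64 + 0.81 = 369.45
d²(q, Zone E) = (-2.5−(-8.9))² + (-11.9−(-8.6))² = 40.96 + 10.89 = 51.85
d²(q, Zone F) = (-2.5−(-10.7))² + (-11.9−9)² = 67.24 + 436.81 = 504.05
d²(q, Zone G) = (-2.5−(-17.4))² + (-11.9−(-0.7))² = 222.01 + 125.44 = 347.45
d²(q, Zone H) = (-2.5−(-7.8))² + (-11.9−(-16.6))² = 28.09 + 22.09 = 50.18
Sorted ascending: Zone H, Zone E, Zone A, Zone G, … — the third-nearest is Zone A.

Zone A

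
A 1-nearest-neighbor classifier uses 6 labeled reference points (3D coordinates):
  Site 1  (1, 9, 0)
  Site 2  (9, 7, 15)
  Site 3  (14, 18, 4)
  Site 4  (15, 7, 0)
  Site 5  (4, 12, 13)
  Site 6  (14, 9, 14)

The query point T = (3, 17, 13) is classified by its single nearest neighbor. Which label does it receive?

Compare squared distances (the ordering matches that of the actual distances):
d²(T, Site 1) = (3−1)² + (17−9)² + (13−0)² = 4 + 64 + 169 = 237
d²(T, Site 2) = (3−9)² + (17−7)² + (13−15)² = 36 + 100 + 4 = 140
d²(T, Site 3) = (3−14)² + (17−18)² + (13−4)² = 121 + 1 + 81 = 203
d²(T, Site 4) = (3−15)² + (17−7)² + (13−0)² = 144 + 100 + 169 = 413
d²(T, Site 5) = (3−4)² + (17−12)² + (13−13)² = 1 + 25 + 0 = 26
d²(T, Site 6) = (3−14)² + (17−9)² + (13−14)² = 121 + 64 + 1 = 186
Minimum is at Site 5.

Site 5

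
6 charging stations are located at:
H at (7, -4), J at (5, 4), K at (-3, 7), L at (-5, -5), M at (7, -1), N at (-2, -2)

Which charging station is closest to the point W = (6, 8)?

Compare squared distances (the ordering matches that of the actual distances):
|WH|² = (6−7)² + (8−(-4))² = 1 + 144 = 145
|WJ|² = (6−5)² + (8−4)² = 1 + 16 = 17
|WK|² = (6−(-3))² + (8−7)² = 81 + 1 = 82
|WL|² = (6−(-5))² + (8−(-5))² = 121 + 169 = 290
|WM|² = (6−7)² + (8−(-1))² = 1 + 81 = 82
|WN|² = (6−(-2))² + (8−(-2))² = 64 + 100 = 164
J is nearest.

J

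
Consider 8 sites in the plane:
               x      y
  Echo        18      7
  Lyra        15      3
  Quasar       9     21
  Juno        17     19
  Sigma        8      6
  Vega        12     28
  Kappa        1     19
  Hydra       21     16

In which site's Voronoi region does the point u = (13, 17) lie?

Squared Euclidean distances:
d²(u, Echo) = 25 + 100 = 125
d²(u, Lyra) = 4 + 196 = 200
d²(u, Quasar) = 16 + 16 = 32
d²(u, Juno) = 16 + 4 = 20
d²(u, Sigma) = 25 + 121 = 146
d²(u, Vega) = 1 + 121 = 122
d²(u, Kappa) = 144 + 4 = 148
d²(u, Hydra) = 64 + 1 = 65
Juno is nearest.

Juno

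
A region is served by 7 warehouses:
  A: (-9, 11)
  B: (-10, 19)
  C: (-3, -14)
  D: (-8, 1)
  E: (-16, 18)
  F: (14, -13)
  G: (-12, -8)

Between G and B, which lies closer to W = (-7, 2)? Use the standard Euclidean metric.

G

Compare squared distances:
|WG|² = (-7−(-12))² + (2−(-8))² = 25 + 100 = 125
|WB|² = (-7−(-10))² + (2−19)² = 9 + 289 = 298
125 < 298, so G is closer.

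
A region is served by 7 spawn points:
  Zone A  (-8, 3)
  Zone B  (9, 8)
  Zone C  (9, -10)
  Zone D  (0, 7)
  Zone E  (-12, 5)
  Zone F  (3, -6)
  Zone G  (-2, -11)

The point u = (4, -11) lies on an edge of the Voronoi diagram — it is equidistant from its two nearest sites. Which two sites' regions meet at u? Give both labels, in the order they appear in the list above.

Zone C and Zone F

Squared distances from u to each site:
d²(u, Zone A) = (4−(-8))² + (-11−3)² = 144 + 196 = 340
d²(u, Zone B) = (4−9)² + (-11−8)² = 25 + 361 = 386
d²(u, Zone C) = (4−9)² + (-11−(-10))² = 25 + 1 = 26
d²(u, Zone D) = (4−0)² + (-11−7)² = 16 + 324 = 340
d²(u, Zone E) = (4−(-12))² + (-11−5)² = 256 + 256 = 512
d²(u, Zone F) = (4−3)² + (-11−(-6))² = 1 + 25 = 26
d²(u, Zone G) = (4−(-2))² + (-11−(-11))² = 36 + 0 = 36
u is equidistant from Zone C and Zone F (both at squared distance 26), and every other site is strictly farther — so u lies on the Zone C–Zone F Voronoi edge.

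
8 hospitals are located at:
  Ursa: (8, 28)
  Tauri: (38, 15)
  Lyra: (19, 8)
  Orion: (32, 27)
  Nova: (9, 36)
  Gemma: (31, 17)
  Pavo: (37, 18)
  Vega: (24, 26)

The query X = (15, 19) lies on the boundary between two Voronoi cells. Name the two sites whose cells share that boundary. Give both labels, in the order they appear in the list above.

Squared distances from X to each site:
d²(X, Ursa) = 49 + 81 = 130
d²(X, Tauri) = 529 + 16 = 545
d²(X, Lyra) = 16 + 121 = 137
d²(X, Orion) = 289 + 64 = 353
d²(X, Nova) = 36 + 289 = 325
d²(X, Gemma) = 256 + 4 = 260
d²(X, Pavo) = 484 + 1 = 485
d²(X, Vega) = 81 + 49 = 130
X is equidistant from Ursa and Vega (both at squared distance 130), and every other site is strictly farther — so X lies on the Ursa–Vega Voronoi edge.

Ursa and Vega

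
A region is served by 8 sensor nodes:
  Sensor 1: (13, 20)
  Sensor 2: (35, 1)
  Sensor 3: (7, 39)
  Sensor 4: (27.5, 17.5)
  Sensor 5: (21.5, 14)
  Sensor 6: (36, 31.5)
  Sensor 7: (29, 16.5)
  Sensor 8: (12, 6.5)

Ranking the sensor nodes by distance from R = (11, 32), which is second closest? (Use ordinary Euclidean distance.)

Squared Euclidean distances:
d²(R, Sensor 1) = (11−13)² + (32−20)² = 4 + 144 = 148
d²(R, Sensor 2) = (11−35)² + (32−1)² = 576 + 961 = 1537
d²(R, Sensor 3) = (11−7)² + (32−39)² = 16 + 49 = 65
d²(R, Sensor 4) = (11−27.5)² + (32−17.5)² = 272.25 + 210.25 = 482.5
d²(R, Sensor 5) = (11−21.5)² + (32−14)² = 110.25 + 324 = 434.25
d²(R, Sensor 6) = (11−36)² + (32−31.5)² = 625 + 0.25 = 625.25
d²(R, Sensor 7) = (11−29)² + (32−16.5)² = 324 + 240.25 = 564.25
d²(R, Sensor 8) = (11−12)² + (32−6.5)² = 1 + 650.25 = 651.25
Sorted ascending: Sensor 3, Sensor 1, Sensor 5, … — the second-nearest is Sensor 1.

Sensor 1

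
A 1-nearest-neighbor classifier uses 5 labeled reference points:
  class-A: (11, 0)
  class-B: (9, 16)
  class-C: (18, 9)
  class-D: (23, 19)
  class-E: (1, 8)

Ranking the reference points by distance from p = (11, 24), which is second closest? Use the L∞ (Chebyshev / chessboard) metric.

class-D

d(p, class-A) = max(0, 24) = 24
d(p, class-B) = max(2, 8) = 8
d(p, class-C) = max(7, 15) = 15
d(p, class-D) = max(12, 5) = 12
d(p, class-E) = max(10, 16) = 16
Sorted ascending: class-B, class-D, class-C, … — the second-nearest is class-D.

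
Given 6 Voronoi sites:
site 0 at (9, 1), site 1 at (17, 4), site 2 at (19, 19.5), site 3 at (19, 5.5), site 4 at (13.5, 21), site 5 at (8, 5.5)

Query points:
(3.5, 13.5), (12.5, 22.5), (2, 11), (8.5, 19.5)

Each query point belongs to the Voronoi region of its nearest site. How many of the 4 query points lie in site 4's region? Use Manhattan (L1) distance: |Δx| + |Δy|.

(3.5, 13.5) — d to each: site 0:18, site 1:23, site 2:21.5, site 3:23.5, site 4:17.5, site 5:12.5 → nearest is site 5
(12.5, 22.5) — d to each: site 0:25, site 1:23, site 2:9.5, site 3:23.5, site 4:2.5, site 5:21.5 → nearest is site 4
(2, 11) — d to each: site 0:17, site 1:22, site 2:25.5, site 3:22.5, site 4:21.5, site 5:11.5 → nearest is site 5
(8.5, 19.5) — d to each: site 0:19, site 1:24, site 2:10.5, site 3:24.5, site 4:6.5, site 5:14.5 → nearest is site 4
2 of the 4 points have site 4 as nearest.

2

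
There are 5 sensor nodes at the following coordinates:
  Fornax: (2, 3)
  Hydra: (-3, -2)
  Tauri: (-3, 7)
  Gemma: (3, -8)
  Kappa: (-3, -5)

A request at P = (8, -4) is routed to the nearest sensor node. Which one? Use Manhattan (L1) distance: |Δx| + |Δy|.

Gemma

d(P, Fornax) = |8−2| + |-4−3| = 6 + 7 = 13
d(P, Hydra) = |8−(-3)| + |-4−(-2)| = 11 + 2 = 13
d(P, Tauri) = |8−(-3)| + |-4−7| = 11 + 11 = 22
d(P, Gemma) = |8−3| + |-4−(-8)| = 5 + 4 = 9
d(P, Kappa) = |8−(-3)| + |-4−(-5)| = 11 + 1 = 12
Gemma is nearest.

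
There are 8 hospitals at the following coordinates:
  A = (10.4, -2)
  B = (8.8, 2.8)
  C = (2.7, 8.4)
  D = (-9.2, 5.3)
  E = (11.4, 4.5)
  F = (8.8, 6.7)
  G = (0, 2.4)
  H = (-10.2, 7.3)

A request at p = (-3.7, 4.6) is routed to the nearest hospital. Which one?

G

Squared Euclidean distances:
|pA|² = (-3.7−10.4)² + (4.6−(-2))² = 198.81 + 43.56 = 242.37
|pB|² = (-3.7−8.8)² + (4.6−2.8)² = 156.25 + 3.24 = 159.49
|pC|² = (-3.7−2.7)² + (4.6−8.4)² = 40.96 + 14.44 = 55.4
|pD|² = (-3.7−(-9.2))² + (4.6−5.3)² = 30.25 + 0.49 = 30.74
|pE|² = (-3.7−11.4)² + (4.6−4.5)² = 228.01 + 0.01 = 228.02
|pF|² = (-3.7−8.8)² + (4.6−6.7)² = 156.25 + 4.41 = 160.66
|pG|² = (-3.7−0)² + (4.6−2.4)² = 13.69 + 4.84 = 18.53
|pH|² = (-3.7−(-10.2))² + (4.6−7.3)² = 42.25 + 7.29 = 49.54
G is nearest.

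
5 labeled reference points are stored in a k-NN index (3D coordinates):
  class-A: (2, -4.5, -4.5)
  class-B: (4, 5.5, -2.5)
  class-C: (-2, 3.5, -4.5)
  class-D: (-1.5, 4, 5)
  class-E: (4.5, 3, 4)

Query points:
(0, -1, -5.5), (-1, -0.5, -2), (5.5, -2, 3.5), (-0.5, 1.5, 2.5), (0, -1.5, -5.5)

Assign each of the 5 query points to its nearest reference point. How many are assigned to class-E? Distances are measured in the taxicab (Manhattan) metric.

1

(0, -1, -5.5) — d to each: class-A:6.5, class-B:13.5, class-C:7.5, class-D:17, class-E:18 → nearest is class-A
(-1, -0.5, -2) — d to each: class-A:9.5, class-B:11.5, class-C:7.5, class-D:12, class-E:15 → nearest is class-C
(5.5, -2, 3.5) — d to each: class-A:14, class-B:15, class-C:21, class-D:14.5, class-E:6.5 → nearest is class-E
(-0.5, 1.5, 2.5) — d to each: class-A:15.5, class-B:13.5, class-C:10.5, class-D:6, class-E:8 → nearest is class-D
(0, -1.5, -5.5) — d to each: class-A:6, class-B:14, class-C:8, class-D:17.5, class-E:18.5 → nearest is class-A
1 of the 5 points has class-E as nearest.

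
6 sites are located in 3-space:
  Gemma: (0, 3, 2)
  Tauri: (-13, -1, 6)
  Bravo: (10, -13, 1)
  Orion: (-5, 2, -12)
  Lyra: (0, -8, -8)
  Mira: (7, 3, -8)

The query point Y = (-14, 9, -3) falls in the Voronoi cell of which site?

Tauri

Squared Euclidean distances:
d²(Y, Gemma) = 196 + 36 + 25 = 257
d²(Y, Tauri) = 1 + 100 + 81 = 182
d²(Y, Bravo) = 576 + 484 + 16 = 1076
d²(Y, Orion) = 81 + 49 + 81 = 211
d²(Y, Lyra) = 196 + 289 + 25 = 510
d²(Y, Mira) = 441 + 36 + 25 = 502
Tauri is nearest.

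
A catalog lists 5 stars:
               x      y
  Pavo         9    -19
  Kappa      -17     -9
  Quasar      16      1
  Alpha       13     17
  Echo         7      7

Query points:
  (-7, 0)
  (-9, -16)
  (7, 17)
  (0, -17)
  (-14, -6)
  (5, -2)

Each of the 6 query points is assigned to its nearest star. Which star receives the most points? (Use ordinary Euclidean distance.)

(-7, 0) — d² to each: Pavo:617, Kappa:181, Quasar:530, Alpha:689, Echo:245 → nearest is Kappa
(-9, -16) — d² to each: Pavo:333, Kappa:113, Quasar:914, Alpha:1573, Echo:785 → nearest is Kappa
(7, 17) — d² to each: Pavo:1300, Kappa:1252, Quasar:337, Alpha:36, Echo:100 → nearest is Alpha
(0, -17) — d² to each: Pavo:85, Kappa:353, Quasar:580, Alpha:1325, Echo:625 → nearest is Pavo
(-14, -6) — d² to each: Pavo:698, Kappa:18, Quasar:949, Alpha:1258, Echo:610 → nearest is Kappa
(5, -2) — d² to each: Pavo:305, Kappa:533, Quasar:130, Alpha:425, Echo:85 → nearest is Echo
Tally — Pavo:1, Kappa:3, Alpha:1, Echo:1. Kappa captures the most (3).

Kappa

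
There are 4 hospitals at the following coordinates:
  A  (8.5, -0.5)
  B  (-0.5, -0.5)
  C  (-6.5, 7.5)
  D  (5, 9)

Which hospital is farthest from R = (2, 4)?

Since √ is increasing, it suffices to compare squared distances:
|RA|² = 42.25 + 20.25 = 62.5
|RB|² = 6.25 + 20.25 = 26.5
|RC|² = 72.25 + 12.25 = 84.5
|RD|² = 9 + 25 = 34
The largest is to C.

C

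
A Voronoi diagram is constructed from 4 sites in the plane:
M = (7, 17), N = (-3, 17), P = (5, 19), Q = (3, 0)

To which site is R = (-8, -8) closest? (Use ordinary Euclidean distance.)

Squared Euclidean distances:
|RM|² = (-8−7)² + (-8−17)² = 225 + 625 = 850
|RN|² = (-8−(-3))² + (-8−17)² = 25 + 625 = 650
|RP|² = (-8−5)² + (-8−19)² = 169 + 729 = 898
|RQ|² = (-8−3)² + (-8−0)² = 121 + 64 = 185
Q is nearest.

Q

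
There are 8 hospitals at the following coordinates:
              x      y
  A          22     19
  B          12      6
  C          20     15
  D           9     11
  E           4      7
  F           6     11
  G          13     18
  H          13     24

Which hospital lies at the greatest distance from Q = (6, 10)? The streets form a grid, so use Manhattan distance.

d(Q,A) = |6−22| + |10−19| = 16 + 9 = 25
d(Q,B) = |6−12| + |10−6| = 6 + 4 = 10
d(Q,C) = |6−20| + |10−15| = 14 + 5 = 19
d(Q,D) = |6−9| + |10−11| = 3 + 1 = 4
d(Q,E) = |6−4| + |10−7| = 2 + 3 = 5
d(Q,F) = |6−6| + |10−11| = 0 + 1 = 1
d(Q,G) = |6−13| + |10−18| = 7 + 8 = 15
d(Q,H) = |6−13| + |10−24| = 7 + 14 = 21
The largest is to A.

A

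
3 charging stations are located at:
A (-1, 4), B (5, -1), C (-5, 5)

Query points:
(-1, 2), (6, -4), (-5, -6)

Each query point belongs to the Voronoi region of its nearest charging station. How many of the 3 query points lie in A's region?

(-1, 2) — d² to each: A:4, B:45, C:25 → nearest is A
(6, -4) — d² to each: A:113, B:10, C:202 → nearest is B
(-5, -6) — d² to each: A:116, B:125, C:121 → nearest is A
2 of the 3 points have A as nearest.

2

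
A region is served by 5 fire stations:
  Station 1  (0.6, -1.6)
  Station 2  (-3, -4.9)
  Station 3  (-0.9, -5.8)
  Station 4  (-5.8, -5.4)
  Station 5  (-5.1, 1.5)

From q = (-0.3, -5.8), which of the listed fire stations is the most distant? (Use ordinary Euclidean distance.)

Station 5

Since √ is increasing, it suffices to compare squared distances:
d²(q, Station 1) = (-0.3−0.6)² + (-5.8−(-1.6))² = 0.81 + 17.64 = 18.45
d²(q, Station 2) = (-0.3−(-3))² + (-5.8−(-4.9))² = 7.29 + 0.81 = 8.1
d²(q, Station 3) = (-0.3−(-0.9))² + (-5.8−(-5.8))² = 0.36 + 0 = 0.36
d²(q, Station 4) = (-0.3−(-5.8))² + (-5.8−(-5.4))² = 30.25 + 0.16 = 30.41
d²(q, Station 5) = (-0.3−(-5.1))² + (-5.8−1.5)² = 23.04 + 53.29 = 76.33
The largest is to Station 5.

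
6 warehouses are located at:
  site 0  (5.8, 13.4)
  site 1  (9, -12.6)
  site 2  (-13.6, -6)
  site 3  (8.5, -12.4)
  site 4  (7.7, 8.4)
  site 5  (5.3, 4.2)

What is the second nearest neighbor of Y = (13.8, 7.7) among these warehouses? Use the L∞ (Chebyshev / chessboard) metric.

site 0

d(Y, site 0) = max(8, 5.7) = 8
d(Y, site 1) = max(4.8, 20.3) = 20.3
d(Y, site 2) = max(27.4, 13.7) = 27.4
d(Y, site 3) = max(5.3, 20.1) = 20.1
d(Y, site 4) = max(6.1, 0.7) = 6.1
d(Y, site 5) = max(8.5, 3.5) = 8.5
Sorted ascending: site 4, site 0, site 5, … — the second-nearest is site 0.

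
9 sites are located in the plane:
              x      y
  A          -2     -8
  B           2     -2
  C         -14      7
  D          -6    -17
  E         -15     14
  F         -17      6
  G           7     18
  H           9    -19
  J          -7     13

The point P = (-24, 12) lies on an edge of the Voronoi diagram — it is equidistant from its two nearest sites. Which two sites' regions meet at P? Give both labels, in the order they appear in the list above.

Squared distances from P to each site:
|PA|² = (-24−(-2))² + (12−(-8))² = 484 + 400 = 884
|PB|² = (-24−2)² + (12−(-2))² = 676 + 196 = 872
|PC|² = (-24−(-14))² + (12−7)² = 100 + 25 = 125
|PD|² = (-24−(-6))² + (12−(-17))² = 324 + 841 = 1165
|PE|² = (-24−(-15))² + (12−14)² = 81 + 4 = 85
|PF|² = (-24−(-17))² + (12−6)² = 49 + 36 = 85
|PG|² = (-24−7)² + (12−18)² = 961 + 36 = 997
|PH|² = (-24−9)² + (12−(-19))² = 1089 + 961 = 2050
|PJ|² = (-24−(-7))² + (12−13)² = 289 + 1 = 290
P is equidistant from E and F (both at squared distance 85), and every other site is strictly farther — so P lies on the E–F Voronoi edge.

E and F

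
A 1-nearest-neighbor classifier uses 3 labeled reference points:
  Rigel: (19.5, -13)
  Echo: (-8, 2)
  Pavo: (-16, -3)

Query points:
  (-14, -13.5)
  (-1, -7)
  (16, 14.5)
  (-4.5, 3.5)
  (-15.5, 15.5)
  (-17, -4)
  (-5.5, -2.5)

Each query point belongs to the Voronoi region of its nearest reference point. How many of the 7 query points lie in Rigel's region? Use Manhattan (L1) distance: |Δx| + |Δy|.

1

(-14, -13.5) — d to each: Rigel:34, Echo:21.5, Pavo:12.5 → nearest is Pavo
(-1, -7) — d to each: Rigel:26.5, Echo:16, Pavo:19 → nearest is Echo
(16, 14.5) — d to each: Rigel:31, Echo:36.5, Pavo:49.5 → nearest is Rigel
(-4.5, 3.5) — d to each: Rigel:40.5, Echo:5, Pavo:18 → nearest is Echo
(-15.5, 15.5) — d to each: Rigel:63.5, Echo:21, Pavo:19 → nearest is Pavo
(-17, -4) — d to each: Rigel:45.5, Echo:15, Pavo:2 → nearest is Pavo
(-5.5, -2.5) — d to each: Rigel:35.5, Echo:7, Pavo:11 → nearest is Echo
1 of the 7 points has Rigel as nearest.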